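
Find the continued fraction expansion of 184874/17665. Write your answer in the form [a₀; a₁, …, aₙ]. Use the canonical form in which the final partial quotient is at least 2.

[10; 2, 6, 1, 3, 7, 1, 36]

184874 ÷ 17665 → quotient 10, remainder 8224
17665 ÷ 8224 → quotient 2, remainder 1217
8224 ÷ 1217 → quotient 6, remainder 922
1217 ÷ 922 → quotient 1, remainder 295
922 ÷ 295 → quotient 3, remainder 37
295 ÷ 37 → quotient 7, remainder 36
37 ÷ 36 → quotient 1, remainder 1
36 ÷ 1 → quotient 36, remainder 0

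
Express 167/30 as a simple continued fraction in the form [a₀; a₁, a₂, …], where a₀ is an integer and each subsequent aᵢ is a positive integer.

[5; 1, 1, 3, 4]

Apply division with remainder until the remainder is 0:
⌊167/30⌋ = 5, remainder 17
⌊30/17⌋ = 1, remainder 13
⌊17/13⌋ = 1, remainder 4
⌊13/4⌋ = 3, remainder 1
⌊4/1⌋ = 4, remainder 0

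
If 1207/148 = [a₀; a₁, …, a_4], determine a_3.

Repeatedly divide and take the remainder:
1207 ÷ 148 → quotient 8, remainder 23
148 ÷ 23 → quotient 6, remainder 10
23 ÷ 10 → quotient 2, remainder 3
10 ÷ 3 → quotient 3, remainder 1

3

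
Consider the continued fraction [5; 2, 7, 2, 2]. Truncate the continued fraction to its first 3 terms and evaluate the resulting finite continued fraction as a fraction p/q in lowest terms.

Start with 7.
2 + 1/(7/1) = 2 + 1/7 = 15/7
5 + 1/(15/7) = 5 + 7/15 = 82/15

82/15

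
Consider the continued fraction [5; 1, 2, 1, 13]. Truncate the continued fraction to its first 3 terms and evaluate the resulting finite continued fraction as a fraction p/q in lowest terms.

17/3

Work from the innermost term outward:
Start with 2.
1 + 1/(2/1) = 1 + 1/2 = 3/2
5 + 1/(3/2) = 5 + 2/3 = 17/3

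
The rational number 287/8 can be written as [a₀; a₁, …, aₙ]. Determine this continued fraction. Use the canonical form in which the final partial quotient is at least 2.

[35; 1, 7]

287 ÷ 8 → quotient 35, remainder 7
8 ÷ 7 → quotient 1, remainder 1
7 ÷ 1 → quotient 7, remainder 0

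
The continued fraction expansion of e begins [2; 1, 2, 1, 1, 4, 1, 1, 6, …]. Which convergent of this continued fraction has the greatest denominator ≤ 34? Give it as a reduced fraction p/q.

List convergents until the denominator exceeds the bound:
a_0 = 2: 2/1  (≤ bound)
a_1 = 1: 3/1  (≤ bound)
a_2 = 2: 8/3  (≤ bound)
a_3 = 1: 11/4  (≤ bound)
a_4 = 1: 19/7  (≤ bound)
a_5 = 4: 87/32  (≤ bound)
a_6 = 1: 106/39  (> 34, stop)

87/32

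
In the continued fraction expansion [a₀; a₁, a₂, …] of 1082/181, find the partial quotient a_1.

1

Apply division with remainder until the remainder is 0:
1082 ÷ 181 → quotient 5, remainder 177
181 ÷ 177 → quotient 1, remainder 4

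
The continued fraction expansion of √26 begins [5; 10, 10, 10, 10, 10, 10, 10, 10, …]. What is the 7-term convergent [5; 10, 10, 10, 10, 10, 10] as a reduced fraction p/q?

Starting at the tail and folding back:
Start with 10.
10 + 1/(10/1) = 10 + 1/10 = 101/10
10 + 1/(101/10) = 10 + 10/101 = 1020/101
10 + 1/(1020/101) = 10 + 101/1020 = 10301/1020
10 + 1/(10301/1020) = 10 + 1020/10301 = 104030/10301
10 + 1/(104030/10301) = 10 + 10301/104030 = 1050601/104030
5 + 1/(1050601/104030) = 5 + 104030/1050601 = 5357035/1050601

5357035/1050601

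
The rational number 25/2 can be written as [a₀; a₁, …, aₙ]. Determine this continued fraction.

Repeatedly divide and take the remainder:
25 ÷ 2 → quotient 12, remainder 1
2 ÷ 1 → quotient 2, remainder 0

[12; 2]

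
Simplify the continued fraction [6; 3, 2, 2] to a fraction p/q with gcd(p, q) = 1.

107/17

Start with 2.
2 + 1/(2/1) = 2 + 1/2 = 5/2
3 + 1/(5/2) = 3 + 2/5 = 17/5
6 + 1/(17/5) = 6 + 5/17 = 107/17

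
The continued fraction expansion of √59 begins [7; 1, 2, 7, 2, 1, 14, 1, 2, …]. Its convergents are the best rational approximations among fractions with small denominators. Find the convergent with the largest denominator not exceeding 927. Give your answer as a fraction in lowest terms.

530/69

a_0 = 7: 7/1  (≤ bound)
a_1 = 1: 8/1  (≤ bound)
a_2 = 2: 23/3  (≤ bound)
a_3 = 7: 169/22  (≤ bound)
a_4 = 2: 361/47  (≤ bound)
a_5 = 1: 530/69  (≤ bound)
a_6 = 14: 7781/1013  (> 927, stop)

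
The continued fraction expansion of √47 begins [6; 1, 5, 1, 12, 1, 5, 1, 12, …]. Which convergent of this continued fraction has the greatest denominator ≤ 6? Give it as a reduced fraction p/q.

41/6

a_0 = 6: 6/1  (≤ bound)
a_1 = 1: 7/1  (≤ bound)
a_2 = 5: 41/6  (≤ bound)
a_3 = 1: 48/7  (> 6, stop)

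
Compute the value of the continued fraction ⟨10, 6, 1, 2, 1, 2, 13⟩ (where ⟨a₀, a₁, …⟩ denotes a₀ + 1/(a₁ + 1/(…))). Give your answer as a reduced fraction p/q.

Start with 13.
2 + 1/(13/1) = 2 + 1/13 = 27/13
1 + 1/(27/13) = 1 + 13/27 = 40/27
2 + 1/(40/27) = 2 + 27/40 = 107/40
1 + 1/(107/40) = 1 + 40/107 = 147/107
6 + 1/(147/107) = 6 + 107/147 = 989/147
10 + 1/(989/147) = 10 + 147/989 = 10037/989

10037/989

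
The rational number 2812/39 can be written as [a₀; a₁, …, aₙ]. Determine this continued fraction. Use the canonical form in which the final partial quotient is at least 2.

2812 ÷ 39 → quotient 72, remainder 4
39 ÷ 4 → quotient 9, remainder 3
4 ÷ 3 → quotient 1, remainder 1
3 ÷ 1 → quotient 3, remainder 0

[72; 9, 1, 3]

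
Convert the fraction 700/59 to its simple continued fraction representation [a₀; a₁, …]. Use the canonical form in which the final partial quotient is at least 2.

⌊700/59⌋ = 11, remainder 51
⌊59/51⌋ = 1, remainder 8
⌊51/8⌋ = 6, remainder 3
⌊8/3⌋ = 2, remainder 2
⌊3/2⌋ = 1, remainder 1
⌊2/1⌋ = 2, remainder 0

[11; 1, 6, 2, 1, 2]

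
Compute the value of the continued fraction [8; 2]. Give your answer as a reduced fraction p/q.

a_0 = 8: 8/1
a_1 = 2: 17/2

17/2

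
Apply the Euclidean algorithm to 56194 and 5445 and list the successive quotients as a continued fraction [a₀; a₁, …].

[10; 3, 8, 5, 3, 13]

Repeatedly divide and take the remainder:
56194 = 10·5445 + 1744, so a_0 = 10
5445 = 3·1744 + 213, so a_1 = 3
1744 = 8·213 + 40, so a_2 = 8
213 = 5·40 + 13, so a_3 = 5
40 = 3·13 + 1, so a_4 = 3
13 = 13·1 + 0, so a_5 = 13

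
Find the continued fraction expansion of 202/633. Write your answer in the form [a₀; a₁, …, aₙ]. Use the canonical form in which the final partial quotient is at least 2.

[0; 3, 7, 2, 13]

Run the Euclidean algorithm, recording each quotient:
⌊202/633⌋ = 0, remainder 202
⌊633/202⌋ = 3, remainder 27
⌊202/27⌋ = 7, remainder 13
⌊27/13⌋ = 2, remainder 1
⌊13/1⌋ = 13, remainder 0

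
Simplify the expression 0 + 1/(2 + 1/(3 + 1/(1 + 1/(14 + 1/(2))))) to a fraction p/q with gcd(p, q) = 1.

122/275

a_0 = 0: 0/1
a_1 = 2: 1/2
a_2 = 3: 3/7
a_3 = 1: 4/9
a_4 = 14: 59/133
a_5 = 2: 122/275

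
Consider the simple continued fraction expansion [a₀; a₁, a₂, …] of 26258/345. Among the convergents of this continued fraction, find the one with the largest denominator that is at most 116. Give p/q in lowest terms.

a_0 = 76: 76/1  (≤ bound)
a_1 = 9: 685/9  (≤ bound)
a_2 = 12: 8296/109  (≤ bound)
a_3 = 1: 8981/118  (> 116, stop)

8296/109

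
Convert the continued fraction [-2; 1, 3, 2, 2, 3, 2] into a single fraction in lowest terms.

Collapse the nested fraction from the inside out:
Start with 2.
3 + 1/(2/1) = 3 + 1/2 = 7/2
2 + 1/(7/2) = 2 + 2/7 = 16/7
2 + 1/(16/7) = 2 + 7/16 = 39/16
3 + 1/(39/16) = 3 + 16/39 = 133/39
1 + 1/(133/39) = 1 + 39/133 = 172/133
-2 + 1/(172/133) = -2 + 133/172 = -211/172

-211/172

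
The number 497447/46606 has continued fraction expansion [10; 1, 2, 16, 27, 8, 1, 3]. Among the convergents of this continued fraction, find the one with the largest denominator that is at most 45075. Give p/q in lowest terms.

127900/11983

List convergents until the denominator exceeds the bound:
a_0 = 10: 10/1  (≤ bound)
a_1 = 1: 11/1  (≤ bound)
a_2 = 2: 32/3  (≤ bound)
a_3 = 16: 523/49  (≤ bound)
a_4 = 27: 14153/1326  (≤ bound)
a_5 = 8: 113747/10657  (≤ bound)
a_6 = 1: 127900/11983  (≤ bound)
a_7 = 3: 497447/46606  (> 45075, stop)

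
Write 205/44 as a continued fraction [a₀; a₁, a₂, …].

205 = 4·44 + 29, so a_0 = 4
44 = 1·29 + 15, so a_1 = 1
29 = 1·15 + 14, so a_2 = 1
15 = 1·14 + 1, so a_3 = 1
14 = 14·1 + 0, so a_4 = 14

[4; 1, 1, 1, 14]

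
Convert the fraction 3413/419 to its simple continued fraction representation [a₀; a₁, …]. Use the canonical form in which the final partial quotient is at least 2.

[8; 6, 1, 6, 1, 1, 1, 2]

Run the Euclidean algorithm, recording each quotient:
3413 ÷ 419 → quotient 8, remainder 61
419 ÷ 61 → quotient 6, remainder 53
61 ÷ 53 → quotient 1, remainder 8
53 ÷ 8 → quotient 6, remainder 5
8 ÷ 5 → quotient 1, remainder 3
5 ÷ 3 → quotient 1, remainder 2
3 ÷ 2 → quotient 1, remainder 1
2 ÷ 1 → quotient 2, remainder 0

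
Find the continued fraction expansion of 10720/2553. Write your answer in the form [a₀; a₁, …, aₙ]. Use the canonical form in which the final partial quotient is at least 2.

Apply division with remainder until the remainder is 0:
⌊10720/2553⌋ = 4, remainder 508
⌊2553/508⌋ = 5, remainder 13
⌊508/13⌋ = 39, remainder 1
⌊13/1⌋ = 13, remainder 0

[4; 5, 39, 13]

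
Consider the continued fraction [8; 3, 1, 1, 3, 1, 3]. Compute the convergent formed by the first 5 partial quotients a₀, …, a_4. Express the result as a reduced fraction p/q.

207/25

a_0 = 8: 8/1
a_1 = 3: 25/3
a_2 = 1: 33/4
a_3 = 1: 58/7
a_4 = 3: 207/25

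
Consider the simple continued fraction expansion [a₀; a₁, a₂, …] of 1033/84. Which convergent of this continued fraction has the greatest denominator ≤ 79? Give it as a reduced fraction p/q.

a_0 = 12: 12/1  (≤ bound)
a_1 = 3: 37/3  (≤ bound)
a_2 = 2: 86/7  (≤ bound)
a_3 = 1: 123/10  (≤ bound)
a_4 = 3: 455/37  (≤ bound)
a_5 = 2: 1033/84  (> 79, stop)

455/37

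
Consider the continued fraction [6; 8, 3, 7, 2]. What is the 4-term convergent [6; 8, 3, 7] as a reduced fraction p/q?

a_0 = 6: 6/1
a_1 = 8: 49/8
a_2 = 3: 153/25
a_3 = 7: 1120/183

1120/183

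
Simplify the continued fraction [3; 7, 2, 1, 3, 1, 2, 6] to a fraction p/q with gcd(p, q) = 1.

5723/1825

a_0 = 3: 3/1
a_1 = 7: 22/7
a_2 = 2: 47/15
a_3 = 1: 69/22
a_4 = 3: 254/81
a_5 = 1: 323/103
a_6 = 2: 900/287
a_7 = 6: 5723/1825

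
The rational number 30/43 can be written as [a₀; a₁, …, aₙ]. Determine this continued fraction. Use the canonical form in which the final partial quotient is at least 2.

⌊30/43⌋ = 0, remainder 30
⌊43/30⌋ = 1, remainder 13
⌊30/13⌋ = 2, remainder 4
⌊13/4⌋ = 3, remainder 1
⌊4/1⌋ = 4, remainder 0

[0; 1, 2, 3, 4]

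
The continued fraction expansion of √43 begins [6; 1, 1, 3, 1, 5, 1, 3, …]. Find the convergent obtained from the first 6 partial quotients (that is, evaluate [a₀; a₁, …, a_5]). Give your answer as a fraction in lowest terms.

341/52

Compute successive convergents:
a_0 = 6: 6/1
a_1 = 1: 7/1
a_2 = 1: 13/2
a_3 = 3: 46/7
a_4 = 1: 59/9
a_5 = 5: 341/52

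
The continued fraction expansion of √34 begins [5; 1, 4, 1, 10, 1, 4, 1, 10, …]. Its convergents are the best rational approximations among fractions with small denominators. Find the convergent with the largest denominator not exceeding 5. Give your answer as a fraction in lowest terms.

29/5

a_0 = 5: 5/1  (≤ bound)
a_1 = 1: 6/1  (≤ bound)
a_2 = 4: 29/5  (≤ bound)
a_3 = 1: 35/6  (> 5, stop)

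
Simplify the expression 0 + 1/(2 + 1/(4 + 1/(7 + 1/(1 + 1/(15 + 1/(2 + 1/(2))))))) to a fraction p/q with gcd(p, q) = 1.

2686/6023

a_0 = 0: 0/1
a_1 = 2: 1/2
a_2 = 4: 4/9
a_3 = 7: 29/65
a_4 = 1: 33/74
a_5 = 15: 524/1175
a_6 = 2: 1081/2424
a_7 = 2: 2686/6023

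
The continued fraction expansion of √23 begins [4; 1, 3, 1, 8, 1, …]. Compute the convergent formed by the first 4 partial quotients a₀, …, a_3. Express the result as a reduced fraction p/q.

24/5

Compute successive convergents:
a_0 = 4: 4/1
a_1 = 1: 5/1
a_2 = 3: 19/4
a_3 = 1: 24/5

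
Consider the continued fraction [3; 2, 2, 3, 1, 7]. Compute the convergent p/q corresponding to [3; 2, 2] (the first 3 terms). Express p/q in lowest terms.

17/5

Start with 2.
2 + 1/(2/1) = 2 + 1/2 = 5/2
3 + 1/(5/2) = 3 + 2/5 = 17/5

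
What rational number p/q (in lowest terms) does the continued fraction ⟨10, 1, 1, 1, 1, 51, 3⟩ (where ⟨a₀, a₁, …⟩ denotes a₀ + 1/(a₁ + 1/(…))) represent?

Start with 3.
51 + 1/(3/1) = 51 + 1/3 = 154/3
1 + 1/(154/3) = 1 + 3/154 = 157/154
1 + 1/(157/154) = 1 + 154/157 = 311/157
1 + 1/(311/157) = 1 + 157/311 = 468/311
1 + 1/(468/311) = 1 + 311/468 = 779/468
10 + 1/(779/468) = 10 + 468/779 = 8258/779

8258/779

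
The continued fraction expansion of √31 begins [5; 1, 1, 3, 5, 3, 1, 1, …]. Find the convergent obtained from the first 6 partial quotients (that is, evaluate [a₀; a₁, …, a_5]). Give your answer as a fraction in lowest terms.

657/118

Start with 3.
5 + 1/(3/1) = 5 + 1/3 = 16/3
3 + 1/(16/3) = 3 + 3/16 = 51/16
1 + 1/(51/16) = 1 + 16/51 = 67/51
1 + 1/(67/51) = 1 + 51/67 = 118/67
5 + 1/(118/67) = 5 + 67/118 = 657/118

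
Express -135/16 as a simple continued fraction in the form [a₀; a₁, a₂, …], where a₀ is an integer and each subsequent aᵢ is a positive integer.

[-9; 1, 1, 3, 2]

Repeatedly divide and take the remainder:
-135 ÷ 16 → quotient -9, remainder 9
16 ÷ 9 → quotient 1, remainder 7
9 ÷ 7 → quotient 1, remainder 2
7 ÷ 2 → quotient 3, remainder 1
2 ÷ 1 → quotient 2, remainder 0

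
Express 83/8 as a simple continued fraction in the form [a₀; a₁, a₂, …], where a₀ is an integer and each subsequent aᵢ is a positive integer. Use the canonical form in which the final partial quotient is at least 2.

[10; 2, 1, 2]

Run the Euclidean algorithm, recording each quotient:
83 ÷ 8 → quotient 10, remainder 3
8 ÷ 3 → quotient 2, remainder 2
3 ÷ 2 → quotient 1, remainder 1
2 ÷ 1 → quotient 2, remainder 0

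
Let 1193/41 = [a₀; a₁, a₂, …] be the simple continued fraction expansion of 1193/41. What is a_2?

4

⌊1193/41⌋ = 29, remainder 4
⌊41/4⌋ = 10, remainder 1
⌊4/1⌋ = 4, remainder 0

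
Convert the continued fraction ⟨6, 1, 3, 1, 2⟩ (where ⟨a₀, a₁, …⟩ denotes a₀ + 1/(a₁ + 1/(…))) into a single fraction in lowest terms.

Start with 2.
1 + 1/(2/1) = 1 + 1/2 = 3/2
3 + 1/(3/2) = 3 + 2/3 = 11/3
1 + 1/(11/3) = 1 + 3/11 = 14/11
6 + 1/(14/11) = 6 + 11/14 = 95/14

95/14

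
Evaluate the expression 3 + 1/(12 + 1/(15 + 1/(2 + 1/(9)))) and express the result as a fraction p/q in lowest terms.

10935/3547

a_0 = 3: 3/1
a_1 = 12: 37/12
a_2 = 15: 558/181
a_3 = 2: 1153/374
a_4 = 9: 10935/3547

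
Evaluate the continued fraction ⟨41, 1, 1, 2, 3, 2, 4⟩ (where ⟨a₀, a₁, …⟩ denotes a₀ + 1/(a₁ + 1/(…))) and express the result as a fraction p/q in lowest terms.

7195/173

a_0 = 41: 41/1
a_1 = 1: 42/1
a_2 = 1: 83/2
a_3 = 2: 208/5
a_4 = 3: 707/17
a_5 = 2: 1622/39
a_6 = 4: 7195/173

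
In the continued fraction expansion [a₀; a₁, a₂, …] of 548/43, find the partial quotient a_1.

1

548 = 12·43 + 32, so a_0 = 12
43 = 1·32 + 11, so a_1 = 1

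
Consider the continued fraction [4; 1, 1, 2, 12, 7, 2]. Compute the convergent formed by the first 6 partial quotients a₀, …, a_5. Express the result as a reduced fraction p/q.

2018/439

Starting at the tail and folding back:
Start with 7.
12 + 1/(7/1) = 12 + 1/7 = 85/7
2 + 1/(85/7) = 2 + 7/85 = 177/85
1 + 1/(177/85) = 1 + 85/177 = 262/177
1 + 1/(262/177) = 1 + 177/262 = 439/262
4 + 1/(439/262) = 4 + 262/439 = 2018/439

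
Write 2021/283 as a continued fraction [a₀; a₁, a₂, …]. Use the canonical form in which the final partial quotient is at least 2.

[7; 7, 13, 3]

Repeatedly divide and take the remainder:
2021 ÷ 283 → quotient 7, remainder 40
283 ÷ 40 → quotient 7, remainder 3
40 ÷ 3 → quotient 13, remainder 1
3 ÷ 1 → quotient 3, remainder 0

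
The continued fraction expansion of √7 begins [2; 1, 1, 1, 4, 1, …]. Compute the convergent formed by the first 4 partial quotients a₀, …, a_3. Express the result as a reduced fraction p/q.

8/3

Start with 1.
1 + 1/(1/1) = 1 + 1/1 = 2/1
1 + 1/(2/1) = 1 + 1/2 = 3/2
2 + 1/(3/2) = 2 + 2/3 = 8/3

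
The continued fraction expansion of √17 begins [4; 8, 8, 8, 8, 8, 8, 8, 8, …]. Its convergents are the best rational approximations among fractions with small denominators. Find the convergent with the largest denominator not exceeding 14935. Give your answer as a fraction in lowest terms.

17684/4289

a_0 = 4: 4/1  (≤ bound)
a_1 = 8: 33/8  (≤ bound)
a_2 = 8: 268/65  (≤ bound)
a_3 = 8: 2177/528  (≤ bound)
a_4 = 8: 17684/4289  (≤ bound)
a_5 = 8: 143649/34840  (> 14935, stop)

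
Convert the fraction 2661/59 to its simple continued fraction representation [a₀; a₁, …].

[45; 9, 1, 5]

Apply division with remainder until the remainder is 0:
2661 ÷ 59 → quotient 45, remainder 6
59 ÷ 6 → quotient 9, remainder 5
6 ÷ 5 → quotient 1, remainder 1
5 ÷ 1 → quotient 5, remainder 0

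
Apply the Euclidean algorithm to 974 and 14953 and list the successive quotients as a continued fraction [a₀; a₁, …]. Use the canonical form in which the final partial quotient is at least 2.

[0; 15, 2, 1, 5, 4, 4, 3]

974 ÷ 14953 → quotient 0, remainder 974
14953 ÷ 974 → quotient 15, remainder 343
974 ÷ 343 → quotient 2, remainder 288
343 ÷ 288 → quotient 1, remainder 55
288 ÷ 55 → quotient 5, remainder 13
55 ÷ 13 → quotient 4, remainder 3
13 ÷ 3 → quotient 4, remainder 1
3 ÷ 1 → quotient 3, remainder 0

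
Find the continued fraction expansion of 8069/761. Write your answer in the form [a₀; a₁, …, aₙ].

8069 = 10·761 + 459, so a_0 = 10
761 = 1·459 + 302, so a_1 = 1
459 = 1·302 + 157, so a_2 = 1
302 = 1·157 + 145, so a_3 = 1
157 = 1·145 + 12, so a_4 = 1
145 = 12·12 + 1, so a_5 = 12
12 = 12·1 + 0, so a_6 = 12

[10; 1, 1, 1, 1, 12, 12]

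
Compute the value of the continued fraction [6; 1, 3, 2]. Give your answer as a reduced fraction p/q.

Build up convergents one term at a time:
a_0 = 6: 6/1
a_1 = 1: 7/1
a_2 = 3: 27/4
a_3 = 2: 61/9

61/9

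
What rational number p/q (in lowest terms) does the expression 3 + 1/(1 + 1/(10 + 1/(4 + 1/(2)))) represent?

Build up convergents one term at a time:
a_0 = 3: 3/1
a_1 = 1: 4/1
a_2 = 10: 43/11
a_3 = 4: 176/45
a_4 = 2: 395/101

395/101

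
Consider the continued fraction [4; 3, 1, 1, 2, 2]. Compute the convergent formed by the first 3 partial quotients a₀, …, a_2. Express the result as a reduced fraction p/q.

Collapse the nested fraction from the inside out:
Start with 1.
3 + 1/(1/1) = 3 + 1/1 = 4/1
4 + 1/(4/1) = 4 + 1/4 = 17/4

17/4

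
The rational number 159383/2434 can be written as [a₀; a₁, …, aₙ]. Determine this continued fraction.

[65; 2, 13, 3, 29]

Repeatedly divide and take the remainder:
⌊159383/2434⌋ = 65, remainder 1173
⌊2434/1173⌋ = 2, remainder 88
⌊1173/88⌋ = 13, remainder 29
⌊88/29⌋ = 3, remainder 1
⌊29/1⌋ = 29, remainder 0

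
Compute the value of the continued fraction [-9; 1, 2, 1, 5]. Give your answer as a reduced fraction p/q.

Start with 5.
1 + 1/(5/1) = 1 + 1/5 = 6/5
2 + 1/(6/5) = 2 + 5/6 = 17/6
1 + 1/(17/6) = 1 + 6/17 = 23/17
-9 + 1/(23/17) = -9 + 17/23 = -190/23

-190/23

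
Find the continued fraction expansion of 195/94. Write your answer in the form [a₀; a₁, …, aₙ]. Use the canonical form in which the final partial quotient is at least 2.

195 = 2·94 + 7, so a_0 = 2
94 = 13·7 + 3, so a_1 = 13
7 = 2·3 + 1, so a_2 = 2
3 = 3·1 + 0, so a_3 = 3

[2; 13, 2, 3]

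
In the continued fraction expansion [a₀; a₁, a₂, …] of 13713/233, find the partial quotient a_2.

13713 = 58·233 + 199, so a_0 = 58
233 = 1·199 + 34, so a_1 = 1
199 = 5·34 + 29, so a_2 = 5

5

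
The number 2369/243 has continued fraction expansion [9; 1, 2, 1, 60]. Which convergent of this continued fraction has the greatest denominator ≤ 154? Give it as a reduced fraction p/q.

39/4

a_0 = 9: 9/1  (≤ bound)
a_1 = 1: 10/1  (≤ bound)
a_2 = 2: 29/3  (≤ bound)
a_3 = 1: 39/4  (≤ bound)
a_4 = 60: 2369/243  (> 154, stop)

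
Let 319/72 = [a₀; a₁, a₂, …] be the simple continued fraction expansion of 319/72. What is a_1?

2

319 = 4·72 + 31, so a_0 = 4
72 = 2·31 + 10, so a_1 = 2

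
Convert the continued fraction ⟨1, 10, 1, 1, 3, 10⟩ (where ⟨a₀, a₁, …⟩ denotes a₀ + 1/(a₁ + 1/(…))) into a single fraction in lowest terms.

833/761

a_0 = 1: 1/1
a_1 = 10: 11/10
a_2 = 1: 12/11
a_3 = 1: 23/21
a_4 = 3: 81/74
a_5 = 10: 833/761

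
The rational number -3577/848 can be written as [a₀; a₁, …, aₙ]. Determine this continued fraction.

[-5; 1, 3, 1, 1, 2, 2, 15]

-3577 ÷ 848 → quotient -5, remainder 663
848 ÷ 663 → quotient 1, remainder 185
663 ÷ 185 → quotient 3, remainder 108
185 ÷ 108 → quotient 1, remainder 77
108 ÷ 77 → quotient 1, remainder 31
77 ÷ 31 → quotient 2, remainder 15
31 ÷ 15 → quotient 2, remainder 1
15 ÷ 1 → quotient 15, remainder 0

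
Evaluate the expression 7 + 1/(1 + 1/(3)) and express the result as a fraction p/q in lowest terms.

Use the convergent recurrence hₖ = aₖ·hₖ₋₁ + hₖ₋₂ (and likewise for the denominators kₖ):
a_0 = 7: 7/1
a_1 = 1: 8/1
a_2 = 3: 31/4

31/4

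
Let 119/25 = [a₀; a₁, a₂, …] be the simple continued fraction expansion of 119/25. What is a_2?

3

⌊119/25⌋ = 4, remainder 19
⌊25/19⌋ = 1, remainder 6
⌊19/6⌋ = 3, remainder 1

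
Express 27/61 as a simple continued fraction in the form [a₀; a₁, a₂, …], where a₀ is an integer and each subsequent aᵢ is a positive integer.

27 ÷ 61 → quotient 0, remainder 27
61 ÷ 27 → quotient 2, remainder 7
27 ÷ 7 → quotient 3, remainder 6
7 ÷ 6 → quotient 1, remainder 1
6 ÷ 1 → quotient 6, remainder 0

[0; 2, 3, 1, 6]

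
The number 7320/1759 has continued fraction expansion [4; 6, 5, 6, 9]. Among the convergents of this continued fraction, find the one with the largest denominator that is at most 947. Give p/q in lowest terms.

799/192

a_0 = 4: 4/1  (≤ bound)
a_1 = 6: 25/6  (≤ bound)
a_2 = 5: 129/31  (≤ bound)
a_3 = 6: 799/192  (≤ bound)
a_4 = 9: 7320/1759  (> 947, stop)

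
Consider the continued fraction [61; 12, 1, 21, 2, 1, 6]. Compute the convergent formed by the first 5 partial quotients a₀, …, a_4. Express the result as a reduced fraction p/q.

35608/583

Work from the innermost term outward:
Start with 2.
21 + 1/(2/1) = 21 + 1/2 = 43/2
1 + 1/(43/2) = 1 + 2/43 = 45/43
12 + 1/(45/43) = 12 + 43/45 = 583/45
61 + 1/(583/45) = 61 + 45/583 = 35608/583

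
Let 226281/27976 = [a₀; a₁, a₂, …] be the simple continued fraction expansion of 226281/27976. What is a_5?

Repeatedly divide and take the remainder:
226281 = 8·27976 + 2473, so a_0 = 8
27976 = 11·2473 + 773, so a_1 = 11
2473 = 3·773 + 154, so a_2 = 3
773 = 5·154 + 3, so a_3 = 5
154 = 51·3 + 1, so a_4 = 51
3 = 3·1 + 0, so a_5 = 3

3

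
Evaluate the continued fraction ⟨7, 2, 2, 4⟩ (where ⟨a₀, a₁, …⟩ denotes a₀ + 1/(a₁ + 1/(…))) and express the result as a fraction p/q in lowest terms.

Collapse the nested fraction from the inside out:
Start with 4.
2 + 1/(4/1) = 2 + 1/4 = 9/4
2 + 1/(9/4) = 2 + 4/9 = 22/9
7 + 1/(22/9) = 7 + 9/22 = 163/22

163/22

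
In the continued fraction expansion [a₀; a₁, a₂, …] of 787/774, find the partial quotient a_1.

59

Repeatedly divide and take the remainder:
787 ÷ 774 → quotient 1, remainder 13
774 ÷ 13 → quotient 59, remainder 7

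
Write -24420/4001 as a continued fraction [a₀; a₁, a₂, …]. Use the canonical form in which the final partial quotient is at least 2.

Repeatedly divide and take the remainder:
⌊-24420/4001⌋ = -7, remainder 3587
⌊4001/3587⌋ = 1, remainder 414
⌊3587/414⌋ = 8, remainder 275
⌊414/275⌋ = 1, remainder 139
⌊275/139⌋ = 1, remainder 136
⌊139/136⌋ = 1, remainder 3
⌊136/3⌋ = 45, remainder 1
⌊3/1⌋ = 3, remainder 0

[-7; 1, 8, 1, 1, 1, 45, 3]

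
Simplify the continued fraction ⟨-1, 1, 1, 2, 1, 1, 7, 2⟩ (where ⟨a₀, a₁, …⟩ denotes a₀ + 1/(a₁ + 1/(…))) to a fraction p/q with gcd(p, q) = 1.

a_0 = -1: -1/1
a_1 = 1: 0/1
a_2 = 1: -1/2
a_3 = 2: -2/5
a_4 = 1: -3/7
a_5 = 1: -5/12
a_6 = 7: -38/91
a_7 = 2: -81/194

-81/194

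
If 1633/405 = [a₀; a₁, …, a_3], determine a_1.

31

1633 ÷ 405 → quotient 4, remainder 13
405 ÷ 13 → quotient 31, remainder 2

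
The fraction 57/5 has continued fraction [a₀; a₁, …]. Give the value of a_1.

Repeatedly divide and take the remainder:
57 ÷ 5 → quotient 11, remainder 2
5 ÷ 2 → quotient 2, remainder 1

2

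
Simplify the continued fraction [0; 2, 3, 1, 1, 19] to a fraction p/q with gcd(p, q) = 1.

a_0 = 0: 0/1
a_1 = 2: 1/2
a_2 = 3: 3/7
a_3 = 1: 4/9
a_4 = 1: 7/16
a_5 = 19: 137/313

137/313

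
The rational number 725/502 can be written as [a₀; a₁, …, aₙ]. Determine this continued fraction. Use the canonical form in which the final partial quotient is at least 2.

725 = 1·502 + 223, so a_0 = 1
502 = 2·223 + 56, so a_1 = 2
223 = 3·56 + 55, so a_2 = 3
56 = 1·55 + 1, so a_3 = 1
55 = 55·1 + 0, so a_4 = 55

[1; 2, 3, 1, 55]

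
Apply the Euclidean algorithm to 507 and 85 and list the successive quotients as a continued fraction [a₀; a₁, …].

[5; 1, 27, 3]

507 ÷ 85 → quotient 5, remainder 82
85 ÷ 82 → quotient 1, remainder 3
82 ÷ 3 → quotient 27, remainder 1
3 ÷ 1 → quotient 3, remainder 0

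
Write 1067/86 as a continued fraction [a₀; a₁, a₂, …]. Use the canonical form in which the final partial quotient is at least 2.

⌊1067/86⌋ = 12, remainder 35
⌊86/35⌋ = 2, remainder 16
⌊35/16⌋ = 2, remainder 3
⌊16/3⌋ = 5, remainder 1
⌊3/1⌋ = 3, remainder 0

[12; 2, 2, 5, 3]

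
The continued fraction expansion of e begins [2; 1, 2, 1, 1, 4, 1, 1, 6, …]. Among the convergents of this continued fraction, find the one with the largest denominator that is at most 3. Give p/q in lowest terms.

8/3

List convergents until the denominator exceeds the bound:
a_0 = 2: 2/1  (≤ bound)
a_1 = 1: 3/1  (≤ bound)
a_2 = 2: 8/3  (≤ bound)
a_3 = 1: 11/4  (> 3, stop)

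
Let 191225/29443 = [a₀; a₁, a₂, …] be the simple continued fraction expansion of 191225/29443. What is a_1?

191225 ÷ 29443 → quotient 6, remainder 14567
29443 ÷ 14567 → quotient 2, remainder 309

2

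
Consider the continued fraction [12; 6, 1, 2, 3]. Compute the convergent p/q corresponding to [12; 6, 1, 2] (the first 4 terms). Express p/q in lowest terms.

Build up convergents one term at a time:
a_0 = 12: 12/1
a_1 = 6: 73/6
a_2 = 1: 85/7
a_3 = 2: 243/20

243/20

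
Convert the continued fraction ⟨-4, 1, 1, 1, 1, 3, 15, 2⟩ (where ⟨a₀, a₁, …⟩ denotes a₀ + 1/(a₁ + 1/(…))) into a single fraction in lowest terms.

-1925/568

a_0 = -4: -4/1
a_1 = 1: -3/1
a_2 = 1: -7/2
a_3 = 1: -10/3
a_4 = 1: -17/5
a_5 = 3: -61/18
a_6 = 15: -932/275
a_7 = 2: -1925/568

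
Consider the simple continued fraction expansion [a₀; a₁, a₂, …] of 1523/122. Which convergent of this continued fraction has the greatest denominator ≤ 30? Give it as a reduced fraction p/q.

a_0 = 12: 12/1  (≤ bound)
a_1 = 2: 25/2  (≤ bound)
a_2 = 14: 362/29  (≤ bound)
a_3 = 1: 387/31  (> 30, stop)

362/29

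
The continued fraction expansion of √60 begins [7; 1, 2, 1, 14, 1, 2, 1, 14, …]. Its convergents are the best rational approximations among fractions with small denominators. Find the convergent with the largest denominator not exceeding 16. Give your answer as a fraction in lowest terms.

31/4

a_0 = 7: 7/1  (≤ bound)
a_1 = 1: 8/1  (≤ bound)
a_2 = 2: 23/3  (≤ bound)
a_3 = 1: 31/4  (≤ bound)
a_4 = 14: 457/59  (> 16, stop)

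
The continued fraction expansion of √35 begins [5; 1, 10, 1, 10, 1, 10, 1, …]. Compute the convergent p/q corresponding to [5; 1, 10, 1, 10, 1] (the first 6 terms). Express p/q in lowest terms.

Start with 1.
10 + 1/(1/1) = 10 + 1/1 = 11/1
1 + 1/(11/1) = 1 + 1/11 = 12/11
10 + 1/(12/11) = 10 + 11/12 = 131/12
1 + 1/(131/12) = 1 + 12/131 = 143/131
5 + 1/(143/131) = 5 + 131/143 = 846/143

846/143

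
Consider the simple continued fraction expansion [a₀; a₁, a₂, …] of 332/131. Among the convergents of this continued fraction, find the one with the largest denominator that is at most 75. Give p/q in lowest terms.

147/58

a_0 = 2: 2/1  (≤ bound)
a_1 = 1: 3/1  (≤ bound)
a_2 = 1: 5/2  (≤ bound)
a_3 = 6: 33/13  (≤ bound)
a_4 = 1: 38/15  (≤ bound)
a_5 = 3: 147/58  (≤ bound)
a_6 = 2: 332/131  (> 75, stop)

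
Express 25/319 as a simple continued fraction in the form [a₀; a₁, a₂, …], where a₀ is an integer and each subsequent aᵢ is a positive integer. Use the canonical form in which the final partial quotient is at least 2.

25 = 0·319 + 25, so a_0 = 0
319 = 12·25 + 19, so a_1 = 12
25 = 1·19 + 6, so a_2 = 1
19 = 3·6 + 1, so a_3 = 3
6 = 6·1 + 0, so a_4 = 6

[0; 12, 1, 3, 6]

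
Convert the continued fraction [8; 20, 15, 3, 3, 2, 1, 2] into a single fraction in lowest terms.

Start with 2.
1 + 1/(2/1) = 1 + 1/2 = 3/2
2 + 1/(3/2) = 2 + 2/3 = 8/3
3 + 1/(8/3) = 3 + 3/8 = 27/8
3 + 1/(27/8) = 3 + 8/27 = 89/27
15 + 1/(89/27) = 15 + 27/89 = 1362/89
20 + 1/(1362/89) = 20 + 89/1362 = 27329/1362
8 + 1/(27329/1362) = 8 + 1362/27329 = 219994/27329

219994/27329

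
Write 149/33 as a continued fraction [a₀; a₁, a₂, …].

[4; 1, 1, 16]

149 ÷ 33 → quotient 4, remainder 17
33 ÷ 17 → quotient 1, remainder 16
17 ÷ 16 → quotient 1, remainder 1
16 ÷ 1 → quotient 16, remainder 0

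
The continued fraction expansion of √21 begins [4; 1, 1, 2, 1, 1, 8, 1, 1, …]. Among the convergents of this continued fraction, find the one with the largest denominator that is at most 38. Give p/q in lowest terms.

55/12

a_0 = 4: 4/1  (≤ bound)
a_1 = 1: 5/1  (≤ bound)
a_2 = 1: 9/2  (≤ bound)
a_3 = 2: 23/5  (≤ bound)
a_4 = 1: 32/7  (≤ bound)
a_5 = 1: 55/12  (≤ bound)
a_6 = 8: 472/103  (> 38, stop)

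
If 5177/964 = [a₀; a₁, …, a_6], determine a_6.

35

Apply division with remainder until the remainder is 0:
5177 = 5·964 + 357, so a_0 = 5
964 = 2·357 + 250, so a_1 = 2
357 = 1·250 + 107, so a_2 = 1
250 = 2·107 + 36, so a_3 = 2
107 = 2·36 + 35, so a_4 = 2
36 = 1·35 + 1, so a_5 = 1
35 = 35·1 + 0, so a_6 = 35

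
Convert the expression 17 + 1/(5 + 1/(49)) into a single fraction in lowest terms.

Start with 49.
5 + 1/(49/1) = 5 + 1/49 = 246/49
17 + 1/(246/49) = 17 + 49/246 = 4231/246

4231/246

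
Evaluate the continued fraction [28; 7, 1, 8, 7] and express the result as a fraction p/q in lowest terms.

14204/505

Collapse the nested fraction from the inside out:
Start with 7.
8 + 1/(7/1) = 8 + 1/7 = 57/7
1 + 1/(57/7) = 1 + 7/57 = 64/57
7 + 1/(64/57) = 7 + 57/64 = 505/64
28 + 1/(505/64) = 28 + 64/505 = 14204/505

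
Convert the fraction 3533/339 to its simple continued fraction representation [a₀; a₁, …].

[10; 2, 2, 1, 2, 3, 5]

3533 ÷ 339 → quotient 10, remainder 143
339 ÷ 143 → quotient 2, remainder 53
143 ÷ 53 → quotient 2, remainder 37
53 ÷ 37 → quotient 1, remainder 16
37 ÷ 16 → quotient 2, remainder 5
16 ÷ 5 → quotient 3, remainder 1
5 ÷ 1 → quotient 5, remainder 0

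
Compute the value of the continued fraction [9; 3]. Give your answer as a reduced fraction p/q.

28/3

Build up convergents one term at a time:
a_0 = 9: 9/1
a_1 = 3: 28/3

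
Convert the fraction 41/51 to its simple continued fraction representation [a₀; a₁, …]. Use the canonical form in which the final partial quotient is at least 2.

[0; 1, 4, 10]

Apply division with remainder until the remainder is 0:
41 = 0·51 + 41, so a_0 = 0
51 = 1·41 + 10, so a_1 = 1
41 = 4·10 + 1, so a_2 = 4
10 = 10·1 + 0, so a_3 = 10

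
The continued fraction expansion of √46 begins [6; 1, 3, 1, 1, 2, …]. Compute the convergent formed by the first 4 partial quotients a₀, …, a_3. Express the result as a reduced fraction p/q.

34/5

Use the convergent recurrence hₖ = aₖ·hₖ₋₁ + hₖ₋₂ (and likewise for the denominators kₖ):
a_0 = 6: 6/1
a_1 = 1: 7/1
a_2 = 3: 27/4
a_3 = 1: 34/5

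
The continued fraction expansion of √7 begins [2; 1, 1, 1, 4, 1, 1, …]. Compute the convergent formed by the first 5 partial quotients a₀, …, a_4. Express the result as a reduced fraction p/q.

a_0 = 2: 2/1
a_1 = 1: 3/1
a_2 = 1: 5/2
a_3 = 1: 8/3
a_4 = 4: 37/14

37/14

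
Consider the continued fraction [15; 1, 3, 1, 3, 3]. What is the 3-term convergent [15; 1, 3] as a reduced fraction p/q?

63/4

Build up convergents one term at a time:
a_0 = 15: 15/1
a_1 = 1: 16/1
a_2 = 3: 63/4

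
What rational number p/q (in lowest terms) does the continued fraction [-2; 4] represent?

Compute successive convergents:
a_0 = -2: -2/1
a_1 = 4: -7/4

-7/4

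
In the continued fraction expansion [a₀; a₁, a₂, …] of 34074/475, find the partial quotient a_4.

3

34074 = 71·475 + 349, so a_0 = 71
475 = 1·349 + 126, so a_1 = 1
349 = 2·126 + 97, so a_2 = 2
126 = 1·97 + 29, so a_3 = 1
97 = 3·29 + 10, so a_4 = 3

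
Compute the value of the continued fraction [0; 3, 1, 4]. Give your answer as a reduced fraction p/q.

5/19

Start with 4.
1 + 1/(4/1) = 1 + 1/4 = 5/4
3 + 1/(5/4) = 3 + 4/5 = 19/5
0 + 1/(19/5) = 0 + 5/19 = 5/19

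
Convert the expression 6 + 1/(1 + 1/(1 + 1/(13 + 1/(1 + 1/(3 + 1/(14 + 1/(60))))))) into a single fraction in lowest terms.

a_0 = 6: 6/1
a_1 = 1: 7/1
a_2 = 1: 13/2
a_3 = 13: 176/27
a_4 = 1: 189/29
a_5 = 3: 743/114
a_6 = 14: 10591/1625
a_7 = 60: 636203/97614

636203/97614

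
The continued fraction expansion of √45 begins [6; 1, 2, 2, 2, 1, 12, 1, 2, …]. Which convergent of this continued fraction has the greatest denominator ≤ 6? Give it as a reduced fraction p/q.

a_0 = 6: 6/1  (≤ bound)
a_1 = 1: 7/1  (≤ bound)
a_2 = 2: 20/3  (≤ bound)
a_3 = 2: 47/7  (> 6, stop)

20/3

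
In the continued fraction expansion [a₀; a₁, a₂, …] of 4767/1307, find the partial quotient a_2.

1

Run the Euclidean algorithm, recording each quotient:
4767 = 3·1307 + 846, so a_0 = 3
1307 = 1·846 + 461, so a_1 = 1
846 = 1·461 + 385, so a_2 = 1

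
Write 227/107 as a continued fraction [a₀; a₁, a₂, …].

[2; 8, 4, 3]

Apply division with remainder until the remainder is 0:
⌊227/107⌋ = 2, remainder 13
⌊107/13⌋ = 8, remainder 3
⌊13/3⌋ = 4, remainder 1
⌊3/1⌋ = 3, remainder 0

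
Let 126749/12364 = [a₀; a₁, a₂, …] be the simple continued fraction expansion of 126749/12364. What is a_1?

Apply division with remainder until the remainder is 0:
⌊126749/12364⌋ = 10, remainder 3109
⌊12364/3109⌋ = 3, remainder 3037

3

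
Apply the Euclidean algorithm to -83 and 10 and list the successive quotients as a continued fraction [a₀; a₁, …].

[-9; 1, 2, 3]

Repeatedly divide and take the remainder:
-83 ÷ 10 → quotient -9, remainder 7
10 ÷ 7 → quotient 1, remainder 3
7 ÷ 3 → quotient 2, remainder 1
3 ÷ 1 → quotient 3, remainder 0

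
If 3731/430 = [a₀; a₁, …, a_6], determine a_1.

⌊3731/430⌋ = 8, remainder 291
⌊430/291⌋ = 1, remainder 139

1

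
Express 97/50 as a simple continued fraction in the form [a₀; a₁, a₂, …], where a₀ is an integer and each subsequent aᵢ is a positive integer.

Apply division with remainder until the remainder is 0:
97 ÷ 50 → quotient 1, remainder 47
50 ÷ 47 → quotient 1, remainder 3
47 ÷ 3 → quotient 15, remainder 2
3 ÷ 2 → quotient 1, remainder 1
2 ÷ 1 → quotient 2, remainder 0

[1; 1, 15, 1, 2]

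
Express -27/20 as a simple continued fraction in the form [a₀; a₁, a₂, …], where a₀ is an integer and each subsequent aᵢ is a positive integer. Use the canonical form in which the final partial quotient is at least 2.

[-2; 1, 1, 1, 6]

Run the Euclidean algorithm, recording each quotient:
-27 = -2·20 + 13, so a_0 = -2
20 = 1·13 + 7, so a_1 = 1
13 = 1·7 + 6, so a_2 = 1
7 = 1·6 + 1, so a_3 = 1
6 = 6·1 + 0, so a_4 = 6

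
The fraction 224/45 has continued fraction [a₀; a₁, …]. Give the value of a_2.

44

⌊224/45⌋ = 4, remainder 44
⌊45/44⌋ = 1, remainder 1
⌊44/1⌋ = 44, remainder 0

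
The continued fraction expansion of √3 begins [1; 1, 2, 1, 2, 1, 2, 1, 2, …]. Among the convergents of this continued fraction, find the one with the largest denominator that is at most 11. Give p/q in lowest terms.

19/11

a_0 = 1: 1/1  (≤ bound)
a_1 = 1: 2/1  (≤ bound)
a_2 = 2: 5/3  (≤ bound)
a_3 = 1: 7/4  (≤ bound)
a_4 = 2: 19/11  (≤ bound)
a_5 = 1: 26/15  (> 11, stop)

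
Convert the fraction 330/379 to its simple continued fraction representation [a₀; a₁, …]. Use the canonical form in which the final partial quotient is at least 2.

Apply division with remainder until the remainder is 0:
330 = 0·379 + 330, so a_0 = 0
379 = 1·330 + 49, so a_1 = 1
330 = 6·49 + 36, so a_2 = 6
49 = 1·36 + 13, so a_3 = 1
36 = 2·13 + 10, so a_4 = 2
13 = 1·10 + 3, so a_5 = 1
10 = 3·3 + 1, so a_6 = 3
3 = 3·1 + 0, so a_7 = 3

[0; 1, 6, 1, 2, 1, 3, 3]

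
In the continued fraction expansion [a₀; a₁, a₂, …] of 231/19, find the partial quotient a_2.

231 ÷ 19 → quotient 12, remainder 3
19 ÷ 3 → quotient 6, remainder 1
3 ÷ 1 → quotient 3, remainder 0

3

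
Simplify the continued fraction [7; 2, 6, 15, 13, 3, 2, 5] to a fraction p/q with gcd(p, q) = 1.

746036/99979

a_0 = 7: 7/1
a_1 = 2: 15/2
a_2 = 6: 97/13
a_3 = 15: 1470/197
a_4 = 13: 19207/2574
a_5 = 3: 59091/7919
a_6 = 2: 137389/18412
a_7 = 5: 746036/99979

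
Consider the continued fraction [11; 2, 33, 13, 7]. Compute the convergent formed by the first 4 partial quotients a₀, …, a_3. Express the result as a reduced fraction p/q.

a_0 = 11: 11/1
a_1 = 2: 23/2
a_2 = 33: 770/67
a_3 = 13: 10033/873

10033/873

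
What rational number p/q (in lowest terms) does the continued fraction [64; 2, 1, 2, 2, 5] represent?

a_0 = 64: 64/1
a_1 = 2: 129/2
a_2 = 1: 193/3
a_3 = 2: 515/8
a_4 = 2: 1223/19
a_5 = 5: 6630/103

6630/103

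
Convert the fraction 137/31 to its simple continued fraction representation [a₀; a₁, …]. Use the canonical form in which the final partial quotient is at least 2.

137 ÷ 31 → quotient 4, remainder 13
31 ÷ 13 → quotient 2, remainder 5
13 ÷ 5 → quotient 2, remainder 3
5 ÷ 3 → quotient 1, remainder 2
3 ÷ 2 → quotient 1, remainder 1
2 ÷ 1 → quotient 2, remainder 0

[4; 2, 2, 1, 1, 2]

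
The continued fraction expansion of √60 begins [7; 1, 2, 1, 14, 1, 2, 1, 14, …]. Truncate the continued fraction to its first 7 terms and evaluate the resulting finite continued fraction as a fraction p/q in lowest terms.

1433/185

a_0 = 7: 7/1
a_1 = 1: 8/1
a_2 = 2: 23/3
a_3 = 1: 31/4
a_4 = 14: 457/59
a_5 = 1: 488/63
a_6 = 2: 1433/185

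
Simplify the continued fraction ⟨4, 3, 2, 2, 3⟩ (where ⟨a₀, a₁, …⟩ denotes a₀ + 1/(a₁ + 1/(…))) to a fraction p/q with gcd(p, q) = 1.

Compute successive convergents:
a_0 = 4: 4/1
a_1 = 3: 13/3
a_2 = 2: 30/7
a_3 = 2: 73/17
a_4 = 3: 249/58

249/58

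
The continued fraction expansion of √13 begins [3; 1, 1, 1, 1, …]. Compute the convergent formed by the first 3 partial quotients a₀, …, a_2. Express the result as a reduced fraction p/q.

7/2

a_0 = 3: 3/1
a_1 = 1: 4/1
a_2 = 1: 7/2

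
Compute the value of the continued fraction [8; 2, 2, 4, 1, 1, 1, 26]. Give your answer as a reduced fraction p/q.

Start with 26.
1 + 1/(26/1) = 1 + 1/26 = 27/26
1 + 1/(27/26) = 1 + 26/27 = 53/27
1 + 1/(53/27) = 1 + 27/53 = 80/53
4 + 1/(80/53) = 4 + 53/80 = 373/80
2 + 1/(373/80) = 2 + 80/373 = 826/373
2 + 1/(826/373) = 2 + 373/826 = 2025/826
8 + 1/(2025/826) = 8 + 826/2025 = 17026/2025

17026/2025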